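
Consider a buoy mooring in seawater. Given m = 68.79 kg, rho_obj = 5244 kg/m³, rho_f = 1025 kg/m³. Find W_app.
Formula: W_{app} = mg\left(1 - \frac{\rho_f}{\rho_{obj}}\right)
W_app = 68.79·9.81·(1 − 1025/5244) = 542.9 N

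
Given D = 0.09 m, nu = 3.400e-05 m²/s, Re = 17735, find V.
Formula: Re = \frac{V D}{\nu}
Substituting knowns: 17735 = V·0.09/3.400e-05
Solving for V: V = 17735·3.400e-05/0.09 = 6.7 m/s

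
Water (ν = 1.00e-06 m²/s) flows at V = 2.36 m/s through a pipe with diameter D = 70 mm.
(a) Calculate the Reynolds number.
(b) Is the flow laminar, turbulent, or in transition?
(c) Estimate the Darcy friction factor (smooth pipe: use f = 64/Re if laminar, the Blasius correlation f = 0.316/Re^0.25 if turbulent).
(a) Re = V·D/ν = 2.36·0.07/1.00e-06 = 165200
(b) Flow regime: turbulent (Re > 4000)
(c) Friction factor: f = 0.316/Re^0.25 = 0.316/165200^0.25 = 0.01567 (Blasius is strictly valid for Re ≲ 1e5; used here as the smooth-pipe estimate the problem specifies)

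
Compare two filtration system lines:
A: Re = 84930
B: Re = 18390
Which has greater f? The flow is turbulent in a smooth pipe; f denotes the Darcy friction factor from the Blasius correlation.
f(A) = 0.01851, f(B) = 0.02714. Answer: B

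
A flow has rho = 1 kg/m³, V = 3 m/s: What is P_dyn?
Formula: P_{dyn} = \frac{1}{2} \rho V^2
P_dyn = 0.5·1·3²/1000 = 0.0045 kPa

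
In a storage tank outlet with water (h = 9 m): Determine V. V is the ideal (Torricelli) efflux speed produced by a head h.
Formula: V = \sqrt{2 g h}
V = √(2·9.81·9) = 13.29 m/s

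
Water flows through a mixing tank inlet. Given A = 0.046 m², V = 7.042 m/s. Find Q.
Formula: Q = A V
Q = 0.046·7.042·1000 = 323.9 L/s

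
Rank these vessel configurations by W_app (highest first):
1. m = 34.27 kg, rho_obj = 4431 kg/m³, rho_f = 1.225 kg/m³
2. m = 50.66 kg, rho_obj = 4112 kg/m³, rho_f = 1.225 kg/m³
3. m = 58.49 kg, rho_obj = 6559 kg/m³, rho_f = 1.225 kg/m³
Case 1: W_app = 336.1 N
Case 2: W_app = 496.8 N
Case 3: W_app = 573.7 N
Ranking (highest first): 3, 2, 1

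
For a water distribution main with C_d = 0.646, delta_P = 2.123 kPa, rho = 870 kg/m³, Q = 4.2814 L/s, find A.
Formula: Q = C_d A \sqrt{\frac{2 \Delta P}{\rho}}
Substituting knowns: 4.2814 = 0.646·A·√(2·(2.123·1000)/870)·1000
Solving for A: A = (4.2814/1000)/(0.646·√(2·(2.123·1000)/870)) = 0.003 m²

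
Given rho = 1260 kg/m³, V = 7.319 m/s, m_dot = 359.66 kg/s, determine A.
Formula: \dot{m} = \rho A V
Substituting knowns: 359.66 = 1260·A·7.319
Solving for A: A = 359.66/(1260·7.319) = 0.039 m²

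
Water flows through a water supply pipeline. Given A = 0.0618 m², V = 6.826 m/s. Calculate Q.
Formula: Q = A V
Q = 0.0618·6.826·1000 = 421.8 L/s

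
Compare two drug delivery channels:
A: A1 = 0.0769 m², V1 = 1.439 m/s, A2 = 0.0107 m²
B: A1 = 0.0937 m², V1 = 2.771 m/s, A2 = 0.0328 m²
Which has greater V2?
V2(A) = 10.34 m/s, V2(B) = 7.916 m/s. Answer: A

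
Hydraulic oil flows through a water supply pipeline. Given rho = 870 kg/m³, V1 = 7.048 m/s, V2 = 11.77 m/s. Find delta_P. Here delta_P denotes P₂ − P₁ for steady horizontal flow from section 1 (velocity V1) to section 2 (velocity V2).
Formula: \Delta P = \frac{1}{2} \rho (V_1^2 - V_2^2)
delta_P = 0.5·870·(7.048² − 11.77²)/1000 = -38.65 kPa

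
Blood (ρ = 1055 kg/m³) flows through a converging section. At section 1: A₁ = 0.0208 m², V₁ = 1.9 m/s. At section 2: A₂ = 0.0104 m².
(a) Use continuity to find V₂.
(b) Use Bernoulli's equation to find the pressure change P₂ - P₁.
(a) Continuity: A₁V₁=A₂V₂ -> V₂=A₁V₁/A₂=0.0208*1.9/0.0104=3.80 m/s
(b) Bernoulli: P₂-P₁=0.5*rho*(V₁^2-V₂^2)/1000=0.5*1055*(1.9^2-3.80^2)/1000=-5.713 kPa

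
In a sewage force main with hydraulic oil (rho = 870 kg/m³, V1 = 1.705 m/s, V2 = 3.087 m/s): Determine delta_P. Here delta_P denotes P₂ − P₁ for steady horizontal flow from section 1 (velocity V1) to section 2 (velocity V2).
Formula: \Delta P = \frac{1}{2} \rho (V_1^2 - V_2^2)
delta_P = 0.5·870·(1.705² − 3.087²)/1000 = -2.881 kPa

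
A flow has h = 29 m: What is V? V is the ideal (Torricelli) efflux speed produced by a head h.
Formula: V = \sqrt{2 g h}
V = √(2·9.81·29) = 23.85 m/s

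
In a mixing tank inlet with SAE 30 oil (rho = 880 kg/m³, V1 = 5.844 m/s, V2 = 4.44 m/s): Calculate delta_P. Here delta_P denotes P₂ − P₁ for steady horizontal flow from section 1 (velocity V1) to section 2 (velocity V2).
Formula: \Delta P = \frac{1}{2} \rho (V_1^2 - V_2^2)
delta_P = 0.5·880·(5.844² − 4.44²)/1000 = 6.353 kPa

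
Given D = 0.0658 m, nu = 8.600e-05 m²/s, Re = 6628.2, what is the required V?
Formula: Re = \frac{V D}{\nu}
Substituting knowns: 6628.2 = V·0.0658/8.600e-05
Solving for V: V = 6628.2·8.600e-05/0.0658 = 8.663 m/s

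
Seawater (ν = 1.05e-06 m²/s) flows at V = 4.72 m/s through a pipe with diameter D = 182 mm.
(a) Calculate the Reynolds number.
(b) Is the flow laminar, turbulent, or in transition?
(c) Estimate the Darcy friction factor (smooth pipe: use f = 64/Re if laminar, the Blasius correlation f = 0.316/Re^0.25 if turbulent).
(a) Re = V·D/ν = 4.72·0.182/1.05e-06 = 818130
(b) Flow regime: turbulent (Re > 4000)
(c) Friction factor: f = 0.316/Re^0.25 = 0.316/818130^0.25 = 0.01051 (Blasius is strictly valid for Re ≲ 1e5; used here as the smooth-pipe estimate the problem specifies)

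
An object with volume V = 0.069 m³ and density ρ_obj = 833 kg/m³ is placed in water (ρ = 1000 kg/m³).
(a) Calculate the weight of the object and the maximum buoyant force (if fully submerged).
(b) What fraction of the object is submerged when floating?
(a) W=rho_obj*g*V=833*9.81*0.069=563.8 N; F_B(max)=rho*g*V=1000*9.81*0.069=676.9 N
(b) Floating fraction=rho_obj/rho=833/1000=0.833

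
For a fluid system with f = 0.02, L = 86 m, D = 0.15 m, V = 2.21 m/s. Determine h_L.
Formula: h_L = f \frac{L}{D} \frac{V^2}{2g}
h_L = 0.02·(86/0.15)·2.21²/(2·9.81) = 2.854 m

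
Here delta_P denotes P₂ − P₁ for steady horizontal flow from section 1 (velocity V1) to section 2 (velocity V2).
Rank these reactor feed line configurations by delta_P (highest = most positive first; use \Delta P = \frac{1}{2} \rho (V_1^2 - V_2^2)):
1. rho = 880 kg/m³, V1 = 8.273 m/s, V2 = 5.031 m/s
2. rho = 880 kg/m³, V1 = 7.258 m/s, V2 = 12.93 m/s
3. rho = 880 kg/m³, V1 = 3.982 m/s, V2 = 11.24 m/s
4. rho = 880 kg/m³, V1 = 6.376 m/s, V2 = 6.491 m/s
Case 1: delta_P = 18.98 kPa
Case 2: delta_P = -50.38 kPa
Case 3: delta_P = -48.61 kPa
Case 4: delta_P = -0.6511 kPa
Ranking (highest first): 1, 4, 3, 2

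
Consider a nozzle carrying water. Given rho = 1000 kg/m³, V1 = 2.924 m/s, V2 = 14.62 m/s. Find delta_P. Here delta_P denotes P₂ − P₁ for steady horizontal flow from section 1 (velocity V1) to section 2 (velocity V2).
Formula: \Delta P = \frac{1}{2} \rho (V_1^2 - V_2^2)
delta_P = 0.5·1000·(2.924² − 14.62²)/1000 = -102.6 kPa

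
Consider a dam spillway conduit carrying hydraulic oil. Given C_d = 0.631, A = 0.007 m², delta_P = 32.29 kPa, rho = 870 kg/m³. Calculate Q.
Formula: Q = C_d A \sqrt{\frac{2 \Delta P}{\rho}}
Q = 0.631·0.007·√(2·(32.29·1000)/870)·1000 = 38.06 L/s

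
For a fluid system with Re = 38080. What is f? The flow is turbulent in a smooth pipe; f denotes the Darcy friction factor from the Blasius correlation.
Formula: f = \frac{0.316}{Re^{0.25}}
f = 0.316/38080^0.25 = 0.02262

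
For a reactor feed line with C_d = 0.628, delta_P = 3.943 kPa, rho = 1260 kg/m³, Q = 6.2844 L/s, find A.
Formula: Q = C_d A \sqrt{\frac{2 \Delta P}{\rho}}
Substituting knowns: 6.2844 = 0.628·A·√(2·(3.943·1000)/1260)·1000
Solving for A: A = (6.2844/1000)/(0.628·√(2·(3.943·1000)/1260)) = 0.004 m²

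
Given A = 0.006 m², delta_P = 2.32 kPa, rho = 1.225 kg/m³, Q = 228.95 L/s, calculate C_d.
Formula: Q = C_d A \sqrt{\frac{2 \Delta P}{\rho}}
Substituting knowns: 228.95 = C_d·0.006·√(2·(2.32·1000)/1.225)·1000
Solving for C_d: C_d = (228.95/1000)/(0.006·√(2·(2.32·1000)/1.225)) = 0.62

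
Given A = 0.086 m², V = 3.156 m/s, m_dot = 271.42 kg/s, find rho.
Formula: \dot{m} = \rho A V
Substituting knowns: 271.42 = rho·0.086·3.156
Solving for rho: rho = 271.42/(0.086·3.156) = 1000 kg/m³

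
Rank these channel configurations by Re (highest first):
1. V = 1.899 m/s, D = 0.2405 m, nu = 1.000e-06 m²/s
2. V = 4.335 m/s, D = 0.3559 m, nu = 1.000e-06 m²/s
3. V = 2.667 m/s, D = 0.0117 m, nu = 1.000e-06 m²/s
Case 1: Re = 456710
Case 2: Re = 1.543e+06
Case 3: Re = 31204
Ranking (highest first): 2, 1, 3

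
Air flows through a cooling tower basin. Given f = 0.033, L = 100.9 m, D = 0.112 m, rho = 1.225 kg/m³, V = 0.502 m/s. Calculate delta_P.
Formula: \Delta P = f \frac{L}{D} \frac{\rho V^2}{2}
delta_P = 0.033·(100.9/0.112)·0.5·1.225·0.502²/1000 = 0.004589 kPa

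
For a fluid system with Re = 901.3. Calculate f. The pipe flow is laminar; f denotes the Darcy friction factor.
Formula: f = \frac{64}{Re}
f = 64/901.3 = 0.07101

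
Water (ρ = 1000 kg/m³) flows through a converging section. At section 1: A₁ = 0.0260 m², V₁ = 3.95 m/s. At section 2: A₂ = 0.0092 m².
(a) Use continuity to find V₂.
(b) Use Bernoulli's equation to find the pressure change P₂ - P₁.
(a) Continuity: A₁V₁=A₂V₂ -> V₂=A₁V₁/A₂=0.0260*3.95/0.0092=11.16 m/s
(b) Bernoulli: P₂-P₁=0.5*rho*(V₁^2-V₂^2)/1000=0.5*1000*(3.95^2-11.16^2)/1000=-54.47 kPa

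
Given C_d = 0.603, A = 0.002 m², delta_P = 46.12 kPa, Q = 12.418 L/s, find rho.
Formula: Q = C_d A \sqrt{\frac{2 \Delta P}{\rho}}
Substituting knowns: 12.418 = 0.603·0.002·√(2·(46.12·1000)/rho)·1000
Solving for rho: rho = 2·(46.12·1000)/((12.418/1000)/(0.603·0.002))² = 870 kg/m³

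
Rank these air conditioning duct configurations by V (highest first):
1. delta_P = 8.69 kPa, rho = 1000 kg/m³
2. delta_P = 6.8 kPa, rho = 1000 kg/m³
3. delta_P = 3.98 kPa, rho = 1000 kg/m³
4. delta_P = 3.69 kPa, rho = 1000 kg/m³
Case 1: V = 4.169 m/s
Case 2: V = 3.688 m/s
Case 3: V = 2.821 m/s
Case 4: V = 2.717 m/s
Ranking (highest first): 1, 2, 3, 4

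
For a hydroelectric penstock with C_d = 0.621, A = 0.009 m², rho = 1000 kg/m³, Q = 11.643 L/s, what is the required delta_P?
Formula: Q = C_d A \sqrt{\frac{2 \Delta P}{\rho}}
Substituting knowns: 11.643 = 0.621·0.009·√(2·(delta_P·1000)/1000)·1000
Solving for delta_P: delta_P = ((11.643/1000)/(0.621·0.009))²·1000/2/1000 = 2.17 kPa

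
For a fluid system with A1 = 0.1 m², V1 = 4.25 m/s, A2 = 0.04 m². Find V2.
Formula: V_2 = \frac{A_1 V_1}{A_2}
V2 = 0.1·4.25/0.04 = 10.63 m/s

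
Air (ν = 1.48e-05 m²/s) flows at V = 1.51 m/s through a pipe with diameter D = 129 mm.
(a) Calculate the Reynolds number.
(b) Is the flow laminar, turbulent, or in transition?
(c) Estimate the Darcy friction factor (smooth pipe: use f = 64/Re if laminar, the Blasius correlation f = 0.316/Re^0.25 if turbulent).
(a) Re = V·D/ν = 1.51·0.129/1.48e-05 = 13161
(b) Flow regime: turbulent (Re > 4000)
(c) Friction factor: f = 0.316/Re^0.25 = 0.316/13161^0.25 = 0.0295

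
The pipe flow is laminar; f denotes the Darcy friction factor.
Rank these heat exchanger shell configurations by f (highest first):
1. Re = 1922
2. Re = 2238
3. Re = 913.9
Case 1: f = 0.0333
Case 2: f = 0.0286
Case 3: f = 0.07003
Ranking (highest first): 3, 1, 2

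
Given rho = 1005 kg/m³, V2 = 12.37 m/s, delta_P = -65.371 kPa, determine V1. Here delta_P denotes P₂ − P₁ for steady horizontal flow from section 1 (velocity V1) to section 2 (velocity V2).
Formula: \Delta P = \frac{1}{2} \rho (V_1^2 - V_2^2)
Substituting knowns: -65.371 = 0.5·1005·(V1² − 12.37²)/1000
Solving for V1: V1 = √(12.37² + 2·(-65.371·1000)/1005) = 4.788 m/s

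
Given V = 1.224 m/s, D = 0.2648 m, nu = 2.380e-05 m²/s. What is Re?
Formula: Re = \frac{V D}{\nu}
Re = 1.224·0.2648/2.380e-05 = 13618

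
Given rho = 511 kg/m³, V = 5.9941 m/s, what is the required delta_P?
Formula: V = \sqrt{\frac{2 \Delta P}{\rho}}
Substituting knowns: 5.9941 = √(2·(delta_P·1000)/511)
Solving for delta_P: delta_P = 5.9941²·511/2/1000 = 9.18 kPa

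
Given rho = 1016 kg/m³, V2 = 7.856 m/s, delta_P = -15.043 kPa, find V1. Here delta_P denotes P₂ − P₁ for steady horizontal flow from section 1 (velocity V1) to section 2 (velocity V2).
Formula: \Delta P = \frac{1}{2} \rho (V_1^2 - V_2^2)
Substituting knowns: -15.043 = 0.5·1016·(V1² − 7.856²)/1000
Solving for V1: V1 = √(7.856² + 2·(-15.043·1000)/1016) = 5.666 m/s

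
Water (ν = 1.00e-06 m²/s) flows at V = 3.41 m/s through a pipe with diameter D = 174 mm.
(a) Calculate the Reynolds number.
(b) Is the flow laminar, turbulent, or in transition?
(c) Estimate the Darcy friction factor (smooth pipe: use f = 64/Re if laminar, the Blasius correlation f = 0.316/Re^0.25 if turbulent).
(a) Re = V·D/ν = 3.41·0.174/1.00e-06 = 593340
(b) Flow regime: turbulent (Re > 4000)
(c) Friction factor: f = 0.316/Re^0.25 = 0.316/593340^0.25 = 0.01139 (Blasius is strictly valid for Re ≲ 1e5; used here as the smooth-pipe estimate the problem specifies)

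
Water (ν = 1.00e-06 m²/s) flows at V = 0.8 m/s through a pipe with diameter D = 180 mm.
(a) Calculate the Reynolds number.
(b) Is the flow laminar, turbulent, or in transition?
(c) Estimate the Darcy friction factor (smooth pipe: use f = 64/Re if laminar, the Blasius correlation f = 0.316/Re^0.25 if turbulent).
(a) Re = V·D/ν = 0.8·0.18/1.00e-06 = 144000
(b) Flow regime: turbulent (Re > 4000)
(c) Friction factor: f = 0.316/Re^0.25 = 0.316/144000^0.25 = 0.01622 (Blasius is strictly valid for Re ≲ 1e5; used here as the smooth-pipe estimate the problem specifies)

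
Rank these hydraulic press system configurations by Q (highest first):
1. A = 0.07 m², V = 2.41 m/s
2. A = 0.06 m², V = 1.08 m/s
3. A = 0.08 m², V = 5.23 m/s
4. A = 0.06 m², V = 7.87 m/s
Case 1: Q = 168.7 L/s
Case 2: Q = 64.8 L/s
Case 3: Q = 418.4 L/s
Case 4: Q = 472.2 L/s
Ranking (highest first): 4, 3, 1, 2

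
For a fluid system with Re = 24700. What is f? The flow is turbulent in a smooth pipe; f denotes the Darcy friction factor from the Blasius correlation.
Formula: f = \frac{0.316}{Re^{0.25}}
f = 0.316/24700^0.25 = 0.02521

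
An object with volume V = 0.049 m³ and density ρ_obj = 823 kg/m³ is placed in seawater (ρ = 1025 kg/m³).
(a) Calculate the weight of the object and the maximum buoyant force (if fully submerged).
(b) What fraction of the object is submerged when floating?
(a) W=rho_obj*g*V=823*9.81*0.049=395.6 N; F_B(max)=rho*g*V=1025*9.81*0.049=492.7 N
(b) Floating fraction=rho_obj/rho=823/1025=0.803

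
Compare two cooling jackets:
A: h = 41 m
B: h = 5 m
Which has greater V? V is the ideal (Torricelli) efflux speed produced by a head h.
V(A) = 28.36 m/s, V(B) = 9.905 m/s. Answer: A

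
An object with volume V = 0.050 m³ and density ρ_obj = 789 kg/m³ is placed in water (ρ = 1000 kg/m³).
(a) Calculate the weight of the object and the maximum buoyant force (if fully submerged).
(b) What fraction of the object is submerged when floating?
(a) W=rho_obj*g*V=789*9.81*0.050=387.0 N; F_B(max)=rho*g*V=1000*9.81*0.050=490.5 N
(b) Floating fraction=rho_obj/rho=789/1000=0.789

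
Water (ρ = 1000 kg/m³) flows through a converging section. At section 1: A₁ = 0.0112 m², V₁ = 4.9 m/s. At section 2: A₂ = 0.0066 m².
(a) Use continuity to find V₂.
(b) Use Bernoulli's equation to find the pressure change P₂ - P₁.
(a) Continuity: A₁V₁=A₂V₂ -> V₂=A₁V₁/A₂=0.0112*4.9/0.0066=8.32 m/s
(b) Bernoulli: P₂-P₁=0.5*rho*(V₁^2-V₂^2)/1000=0.5*1000*(4.9^2-8.32^2)/1000=-22.61 kPa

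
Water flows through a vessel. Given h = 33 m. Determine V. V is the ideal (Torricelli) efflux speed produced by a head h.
Formula: V = \sqrt{2 g h}
V = √(2·9.81·33) = 25.45 m/s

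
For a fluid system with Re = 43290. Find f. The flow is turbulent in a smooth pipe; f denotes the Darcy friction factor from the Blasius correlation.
Formula: f = \frac{0.316}{Re^{0.25}}
f = 0.316/43290^0.25 = 0.02191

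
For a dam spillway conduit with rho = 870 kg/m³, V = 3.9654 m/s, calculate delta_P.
Formula: V = \sqrt{\frac{2 \Delta P}{\rho}}
Substituting knowns: 3.9654 = √(2·(delta_P·1000)/870)
Solving for delta_P: delta_P = 3.9654²·870/2/1000 = 6.84 kPa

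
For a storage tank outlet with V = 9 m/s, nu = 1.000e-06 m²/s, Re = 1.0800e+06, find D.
Formula: Re = \frac{V D}{\nu}
Substituting knowns: 1.0800e+06 = 9·D/1.000e-06
Solving for D: D = 1.0800e+06·1.000e-06/9 = 0.12 m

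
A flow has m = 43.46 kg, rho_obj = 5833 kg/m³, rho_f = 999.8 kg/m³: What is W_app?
Formula: W_{app} = mg\left(1 - \frac{\rho_f}{\rho_{obj}}\right)
W_app = 43.46·9.81·(1 − 999.8/5833) = 353.3 N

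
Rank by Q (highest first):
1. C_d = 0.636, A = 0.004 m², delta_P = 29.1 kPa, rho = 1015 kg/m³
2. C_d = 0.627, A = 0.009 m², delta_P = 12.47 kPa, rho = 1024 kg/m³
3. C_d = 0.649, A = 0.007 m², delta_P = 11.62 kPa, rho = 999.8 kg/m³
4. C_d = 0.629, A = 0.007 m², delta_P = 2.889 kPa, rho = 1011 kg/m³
Case 1: Q = 19.26 L/s
Case 2: Q = 27.85 L/s
Case 3: Q = 21.9 L/s
Case 4: Q = 10.53 L/s
Ranking (highest first): 2, 3, 1, 4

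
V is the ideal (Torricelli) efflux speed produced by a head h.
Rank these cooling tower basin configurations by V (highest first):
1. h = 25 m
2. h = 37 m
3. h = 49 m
Case 1: V = 22.15 m/s
Case 2: V = 26.94 m/s
Case 3: V = 31.01 m/s
Ranking (highest first): 3, 2, 1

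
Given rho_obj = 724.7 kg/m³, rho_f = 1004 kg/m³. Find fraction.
Formula: f_{sub} = \frac{\rho_{obj}}{\rho_f}
fraction = 724.7/1004 = 0.7218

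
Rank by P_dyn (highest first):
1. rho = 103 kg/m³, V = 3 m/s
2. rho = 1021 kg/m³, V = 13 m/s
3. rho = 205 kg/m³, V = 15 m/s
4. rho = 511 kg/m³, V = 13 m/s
Case 1: P_dyn = 0.4635 kPa
Case 2: P_dyn = 86.27 kPa
Case 3: P_dyn = 23.06 kPa
Case 4: P_dyn = 43.18 kPa
Ranking (highest first): 2, 4, 3, 1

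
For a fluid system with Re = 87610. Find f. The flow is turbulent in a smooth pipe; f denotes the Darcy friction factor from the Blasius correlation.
Formula: f = \frac{0.316}{Re^{0.25}}
f = 0.316/87610^0.25 = 0.01837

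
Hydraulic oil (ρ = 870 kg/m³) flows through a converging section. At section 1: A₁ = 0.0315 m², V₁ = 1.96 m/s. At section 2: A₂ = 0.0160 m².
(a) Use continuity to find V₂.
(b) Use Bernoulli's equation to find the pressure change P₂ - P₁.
(a) Continuity: A₁V₁=A₂V₂ -> V₂=A₁V₁/A₂=0.0315*1.96/0.0160=3.86 m/s
(b) Bernoulli: P₂-P₁=0.5*rho*(V₁^2-V₂^2)/1000=0.5*870*(1.96^2-3.86^2)/1000=-4.81 kPa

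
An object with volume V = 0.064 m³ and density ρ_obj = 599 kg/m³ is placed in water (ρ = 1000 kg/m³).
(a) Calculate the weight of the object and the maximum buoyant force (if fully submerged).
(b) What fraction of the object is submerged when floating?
(a) W=rho_obj*g*V=599*9.81*0.064=376.1 N; F_B(max)=rho*g*V=1000*9.81*0.064=627.8 N
(b) Floating fraction=rho_obj/rho=599/1000=0.599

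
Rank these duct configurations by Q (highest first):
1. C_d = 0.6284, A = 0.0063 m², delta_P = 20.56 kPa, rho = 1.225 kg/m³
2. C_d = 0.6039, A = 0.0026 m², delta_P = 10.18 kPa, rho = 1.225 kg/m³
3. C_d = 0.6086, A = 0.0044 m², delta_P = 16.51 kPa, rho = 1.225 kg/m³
Case 1: Q = 725.3 L/s
Case 2: Q = 202.4 L/s
Case 3: Q = 439.6 L/s
Ranking (highest first): 1, 3, 2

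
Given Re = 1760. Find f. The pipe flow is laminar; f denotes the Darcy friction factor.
Formula: f = \frac{64}{Re}
f = 64/1760 = 0.03636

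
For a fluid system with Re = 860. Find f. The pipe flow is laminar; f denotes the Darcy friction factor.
Formula: f = \frac{64}{Re}
f = 64/860 = 0.07442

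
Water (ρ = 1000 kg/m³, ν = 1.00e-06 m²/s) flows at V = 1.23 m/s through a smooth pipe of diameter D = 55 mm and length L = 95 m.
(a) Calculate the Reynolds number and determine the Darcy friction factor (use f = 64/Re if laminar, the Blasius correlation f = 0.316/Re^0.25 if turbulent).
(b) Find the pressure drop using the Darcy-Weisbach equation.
(a) Re = V·D/ν = 1.23·0.055/1.00e-06 = 67650 → turbulent (Re > 4000); f = 0.316/Re^0.25 = 0.316/67650^0.25 = 0.019594
(b) Darcy-Weisbach: ΔP = f·(L/D)·½ρV²/1000 = 0.019594·(95/0.055)·½·1000·1.23²/1000 = 25.6 kPa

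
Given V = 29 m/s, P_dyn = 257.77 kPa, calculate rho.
Formula: P_{dyn} = \frac{1}{2} \rho V^2
Substituting knowns: 257.77 = 0.5·rho·29²/1000
Solving for rho: rho = 2·(257.77·1000)/29² = 613 kg/m³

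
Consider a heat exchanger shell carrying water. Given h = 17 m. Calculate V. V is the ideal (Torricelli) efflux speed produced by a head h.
Formula: V = \sqrt{2 g h}
V = √(2·9.81·17) = 18.26 m/s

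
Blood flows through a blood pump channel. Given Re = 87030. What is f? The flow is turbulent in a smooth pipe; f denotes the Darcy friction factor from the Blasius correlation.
Formula: f = \frac{0.316}{Re^{0.25}}
f = 0.316/87030^0.25 = 0.0184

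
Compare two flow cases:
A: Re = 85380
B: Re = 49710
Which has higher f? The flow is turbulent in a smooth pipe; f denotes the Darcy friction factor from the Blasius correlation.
f(A) = 0.01849, f(B) = 0.02116. Answer: B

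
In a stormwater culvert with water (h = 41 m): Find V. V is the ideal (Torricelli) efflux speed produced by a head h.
Formula: V = \sqrt{2 g h}
V = √(2·9.81·41) = 28.36 m/s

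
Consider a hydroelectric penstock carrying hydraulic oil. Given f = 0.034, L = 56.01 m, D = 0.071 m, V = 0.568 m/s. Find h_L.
Formula: h_L = f \frac{L}{D} \frac{V^2}{2g}
h_L = 0.034·(56.01/0.071)·0.568²/(2·9.81) = 0.441 m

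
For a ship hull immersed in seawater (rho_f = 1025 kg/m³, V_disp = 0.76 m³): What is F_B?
Formula: F_B = \rho_f g V_{disp}
F_B = 1025·9.81·0.76 = 7642 N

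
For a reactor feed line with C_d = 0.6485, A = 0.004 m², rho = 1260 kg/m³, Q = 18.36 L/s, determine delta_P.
Formula: Q = C_d A \sqrt{\frac{2 \Delta P}{\rho}}
Substituting knowns: 18.36 = 0.6485·0.004·√(2·(delta_P·1000)/1260)·1000
Solving for delta_P: delta_P = ((18.36/1000)/(0.6485·0.004))²·1260/2/1000 = 31.56 kPa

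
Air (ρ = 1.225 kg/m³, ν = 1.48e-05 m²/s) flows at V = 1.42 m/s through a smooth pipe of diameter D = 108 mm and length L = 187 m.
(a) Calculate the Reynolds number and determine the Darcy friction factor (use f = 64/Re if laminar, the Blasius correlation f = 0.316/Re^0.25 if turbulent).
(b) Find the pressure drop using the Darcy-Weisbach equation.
(a) Re = V·D/ν = 1.42·0.108/1.48e-05 = 10362 → turbulent (Re > 4000); f = 0.316/Re^0.25 = 0.316/10362^0.25 = 0.03132
(b) Darcy-Weisbach: ΔP = f·(L/D)·½ρV²/1000 = 0.03132·(187/0.108)·½·1.225·1.42²/1000 = 0.06698 kPa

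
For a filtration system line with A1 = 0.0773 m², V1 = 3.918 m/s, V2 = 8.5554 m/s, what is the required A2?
Formula: V_2 = \frac{A_1 V_1}{A_2}
Substituting knowns: 8.5554 = 0.0773·3.918/A2
Solving for A2: A2 = 0.0773·3.918/8.5554 = 0.0354 m²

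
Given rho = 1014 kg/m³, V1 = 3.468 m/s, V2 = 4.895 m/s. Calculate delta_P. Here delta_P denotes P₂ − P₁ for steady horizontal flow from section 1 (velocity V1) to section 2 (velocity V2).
Formula: \Delta P = \frac{1}{2} \rho (V_1^2 - V_2^2)
delta_P = 0.5·1014·(3.468² − 4.895²)/1000 = -6.051 kPa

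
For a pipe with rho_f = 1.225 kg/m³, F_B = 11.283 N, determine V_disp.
Formula: F_B = \rho_f g V_{disp}
Substituting knowns: 11.283 = 1.225·9.81·V_disp
Solving for V_disp: V_disp = 11.283/(1.225·9.81) = 0.9389 m³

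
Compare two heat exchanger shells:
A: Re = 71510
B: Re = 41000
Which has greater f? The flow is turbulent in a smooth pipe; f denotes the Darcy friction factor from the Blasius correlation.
f(A) = 0.01932, f(B) = 0.02221. Answer: B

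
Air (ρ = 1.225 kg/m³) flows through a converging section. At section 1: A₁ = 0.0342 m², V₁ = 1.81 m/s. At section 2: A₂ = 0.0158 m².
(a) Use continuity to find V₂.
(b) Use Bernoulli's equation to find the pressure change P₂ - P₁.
(a) Continuity: A₁V₁=A₂V₂ -> V₂=A₁V₁/A₂=0.0342*1.81/0.0158=3.92 m/s
(b) Bernoulli: P₂-P₁=0.5*rho*(V₁^2-V₂^2)/1000=0.5*1.225*(1.81^2-3.92^2)/1000=-0.007405 kPa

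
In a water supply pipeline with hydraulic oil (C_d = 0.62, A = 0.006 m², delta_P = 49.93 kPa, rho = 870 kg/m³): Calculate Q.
Formula: Q = C_d A \sqrt{\frac{2 \Delta P}{\rho}}
Q = 0.62·0.006·√(2·(49.93·1000)/870)·1000 = 39.85 L/s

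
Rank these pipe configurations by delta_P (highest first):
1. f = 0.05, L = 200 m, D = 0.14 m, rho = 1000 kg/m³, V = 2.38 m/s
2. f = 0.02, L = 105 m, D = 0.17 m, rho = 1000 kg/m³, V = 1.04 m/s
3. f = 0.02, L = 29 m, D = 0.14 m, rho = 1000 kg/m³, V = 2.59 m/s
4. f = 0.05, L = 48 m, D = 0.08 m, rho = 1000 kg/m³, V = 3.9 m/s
Case 1: delta_P = 202.3 kPa
Case 2: delta_P = 6.68 kPa
Case 3: delta_P = 13.9 kPa
Case 4: delta_P = 228.2 kPa
Ranking (highest first): 4, 1, 3, 2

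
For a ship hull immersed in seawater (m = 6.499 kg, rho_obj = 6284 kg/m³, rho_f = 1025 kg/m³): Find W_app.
Formula: W_{app} = mg\left(1 - \frac{\rho_f}{\rho_{obj}}\right)
W_app = 6.499·9.81·(1 − 1025/6284) = 53.36 N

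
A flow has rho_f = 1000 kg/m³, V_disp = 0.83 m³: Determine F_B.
Formula: F_B = \rho_f g V_{disp}
F_B = 1000·9.81·0.83 = 8142 N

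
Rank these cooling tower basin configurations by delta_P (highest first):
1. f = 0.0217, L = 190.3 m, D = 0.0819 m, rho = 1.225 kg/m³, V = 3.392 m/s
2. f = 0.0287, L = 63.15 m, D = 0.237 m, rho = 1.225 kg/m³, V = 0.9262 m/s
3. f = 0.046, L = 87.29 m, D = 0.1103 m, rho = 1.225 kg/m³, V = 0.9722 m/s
Case 1: delta_P = 0.3553 kPa
Case 2: delta_P = 0.004018 kPa
Case 3: delta_P = 0.02107 kPa
Ranking (highest first): 1, 3, 2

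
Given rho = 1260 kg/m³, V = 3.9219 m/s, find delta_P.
Formula: V = \sqrt{\frac{2 \Delta P}{\rho}}
Substituting knowns: 3.9219 = √(2·(delta_P·1000)/1260)
Solving for delta_P: delta_P = 3.9219²·1260/2/1000 = 9.69 kPa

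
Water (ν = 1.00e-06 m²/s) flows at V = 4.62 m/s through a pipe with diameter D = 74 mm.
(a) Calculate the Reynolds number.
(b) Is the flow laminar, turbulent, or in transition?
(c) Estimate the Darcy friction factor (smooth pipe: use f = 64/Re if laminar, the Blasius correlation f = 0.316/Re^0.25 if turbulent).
(a) Re = V·D/ν = 4.62·0.074/1.00e-06 = 341880
(b) Flow regime: turbulent (Re > 4000)
(c) Friction factor: f = 0.316/Re^0.25 = 0.316/341880^0.25 = 0.01307 (Blasius is strictly valid for Re ≲ 1e5; used here as the smooth-pipe estimate the problem specifies)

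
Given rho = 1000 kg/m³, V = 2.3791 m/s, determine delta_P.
Formula: V = \sqrt{\frac{2 \Delta P}{\rho}}
Substituting knowns: 2.3791 = √(2·(delta_P·1000)/1000)
Solving for delta_P: delta_P = 2.3791²·1000/2/1000 = 2.83 kPa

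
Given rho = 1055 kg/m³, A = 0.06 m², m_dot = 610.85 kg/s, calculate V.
Formula: \dot{m} = \rho A V
Substituting knowns: 610.85 = 1055·0.06·V
Solving for V: V = 610.85/(1055·0.06) = 9.65 m/s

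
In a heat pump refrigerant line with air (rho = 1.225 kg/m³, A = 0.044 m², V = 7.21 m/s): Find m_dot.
Formula: \dot{m} = \rho A V
m_dot = 1.225·0.044·7.21 = 0.3886 kg/s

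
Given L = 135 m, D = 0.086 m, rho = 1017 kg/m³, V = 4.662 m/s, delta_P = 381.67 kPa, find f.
Formula: \Delta P = f \frac{L}{D} \frac{\rho V^2}{2}
Substituting knowns: 381.67 = f·(135/0.086)·0.5·1017·4.662²/1000
Solving for f: f = (381.67·1000)/((135/0.086)·0.5·1017·4.662²) = 0.022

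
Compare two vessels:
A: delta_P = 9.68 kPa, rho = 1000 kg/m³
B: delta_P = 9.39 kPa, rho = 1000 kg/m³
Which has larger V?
V(A) = 4.4 m/s, V(B) = 4.334 m/s. Answer: A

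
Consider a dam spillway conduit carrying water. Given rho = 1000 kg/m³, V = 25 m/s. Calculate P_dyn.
Formula: P_{dyn} = \frac{1}{2} \rho V^2
P_dyn = 0.5·1000·25²/1000 = 312.5 kPa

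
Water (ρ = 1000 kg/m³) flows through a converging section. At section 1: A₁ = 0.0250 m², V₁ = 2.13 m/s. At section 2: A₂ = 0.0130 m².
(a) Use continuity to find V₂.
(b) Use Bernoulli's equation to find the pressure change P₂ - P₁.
(a) Continuity: A₁V₁=A₂V₂ -> V₂=A₁V₁/A₂=0.0250*2.13/0.0130=4.10 m/s
(b) Bernoulli: P₂-P₁=0.5*rho*(V₁^2-V₂^2)/1000=0.5*1000*(2.13^2-4.10^2)/1000=-6.137 kPa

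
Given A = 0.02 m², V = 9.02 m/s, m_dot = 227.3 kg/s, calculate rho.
Formula: \dot{m} = \rho A V
Substituting knowns: 227.3 = rho·0.02·9.02
Solving for rho: rho = 227.3/(0.02·9.02) = 1260 kg/m³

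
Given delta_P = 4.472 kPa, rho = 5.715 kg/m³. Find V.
Formula: V = \sqrt{\frac{2 \Delta P}{\rho}}
V = √(2·(4.472·1000)/5.715) = 39.56 m/s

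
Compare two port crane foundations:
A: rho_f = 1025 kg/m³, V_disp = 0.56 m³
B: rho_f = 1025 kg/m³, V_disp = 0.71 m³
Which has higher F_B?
F_B(A) = 5631 N, F_B(B) = 7139 N. Answer: B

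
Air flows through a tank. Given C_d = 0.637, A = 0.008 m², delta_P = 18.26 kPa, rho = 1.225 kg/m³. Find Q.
Formula: Q = C_d A \sqrt{\frac{2 \Delta P}{\rho}}
Q = 0.637·0.008·√(2·(18.26·1000)/1.225)·1000 = 879.9 L/s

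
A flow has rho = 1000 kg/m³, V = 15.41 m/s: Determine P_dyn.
Formula: P_{dyn} = \frac{1}{2} \rho V^2
P_dyn = 0.5·1000·15.41²/1000 = 118.7 kPa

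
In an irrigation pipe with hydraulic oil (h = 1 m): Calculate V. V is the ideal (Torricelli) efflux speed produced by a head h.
Formula: V = \sqrt{2 g h}
V = √(2·9.81·1) = 4.429 m/s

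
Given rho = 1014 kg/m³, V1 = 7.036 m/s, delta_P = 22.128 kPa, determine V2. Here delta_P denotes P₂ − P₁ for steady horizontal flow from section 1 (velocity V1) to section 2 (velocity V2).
Formula: \Delta P = \frac{1}{2} \rho (V_1^2 - V_2^2)
Substituting knowns: 22.128 = 0.5·1014·(7.036² − V2²)/1000
Solving for V2: V2 = √(7.036² − 2·(22.128·1000)/1014) = 2.421 m/s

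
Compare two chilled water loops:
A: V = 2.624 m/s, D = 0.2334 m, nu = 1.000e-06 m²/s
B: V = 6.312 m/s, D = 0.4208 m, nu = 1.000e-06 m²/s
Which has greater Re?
Re(A) = 612442, Re(B) = 2.656e+06. Answer: B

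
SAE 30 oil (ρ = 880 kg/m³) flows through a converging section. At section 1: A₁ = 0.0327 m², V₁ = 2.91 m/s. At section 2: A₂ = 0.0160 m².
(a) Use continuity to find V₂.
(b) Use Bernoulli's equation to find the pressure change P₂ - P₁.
(a) Continuity: A₁V₁=A₂V₂ -> V₂=A₁V₁/A₂=0.0327*2.91/0.0160=5.95 m/s
(b) Bernoulli: P₂-P₁=0.5*rho*(V₁^2-V₂^2)/1000=0.5*880*(2.91^2-5.95^2)/1000=-11.85 kPa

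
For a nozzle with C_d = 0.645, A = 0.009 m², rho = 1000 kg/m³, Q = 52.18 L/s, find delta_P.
Formula: Q = C_d A \sqrt{\frac{2 \Delta P}{\rho}}
Substituting knowns: 52.18 = 0.645·0.009·√(2·(delta_P·1000)/1000)·1000
Solving for delta_P: delta_P = ((52.18/1000)/(0.645·0.009))²·1000/2/1000 = 40.4 kPa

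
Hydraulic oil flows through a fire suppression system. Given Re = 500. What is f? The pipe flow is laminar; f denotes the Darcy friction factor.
Formula: f = \frac{64}{Re}
f = 64/500 = 0.128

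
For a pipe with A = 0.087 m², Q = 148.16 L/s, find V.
Formula: Q = A V
Substituting knowns: 148.16 = 0.087·V·1000
Solving for V: V = (148.16/1000)/0.087 = 1.703 m/s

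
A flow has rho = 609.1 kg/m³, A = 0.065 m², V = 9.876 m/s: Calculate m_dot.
Formula: \dot{m} = \rho A V
m_dot = 609.1·0.065·9.876 = 391 kg/s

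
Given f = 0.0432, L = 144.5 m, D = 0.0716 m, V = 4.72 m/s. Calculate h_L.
Formula: h_L = f \frac{L}{D} \frac{V^2}{2g}
h_L = 0.0432·(144.5/0.0716)·4.72²/(2·9.81) = 99 m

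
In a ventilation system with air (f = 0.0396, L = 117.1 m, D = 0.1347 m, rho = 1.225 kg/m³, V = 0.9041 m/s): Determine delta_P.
Formula: \Delta P = f \frac{L}{D} \frac{\rho V^2}{2}
delta_P = 0.0396·(117.1/0.1347)·0.5·1.225·0.9041²/1000 = 0.01724 kPa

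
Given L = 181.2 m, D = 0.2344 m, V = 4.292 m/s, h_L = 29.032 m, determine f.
Formula: h_L = f \frac{L}{D} \frac{V^2}{2g}
Substituting knowns: 29.032 = f·(181.2/0.2344)·4.292²/(2·9.81)
Solving for f: f = 29.032·2·9.81/((181.2/0.2344)·4.292²) = 0.04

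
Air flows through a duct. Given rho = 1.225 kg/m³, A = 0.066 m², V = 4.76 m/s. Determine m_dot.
Formula: \dot{m} = \rho A V
m_dot = 1.225·0.066·4.76 = 0.3848 kg/s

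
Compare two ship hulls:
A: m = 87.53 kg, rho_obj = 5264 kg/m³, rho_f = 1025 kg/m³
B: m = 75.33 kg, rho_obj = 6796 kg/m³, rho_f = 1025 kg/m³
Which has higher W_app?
W_app(A) = 691.5 N, W_app(B) = 627.5 N. Answer: A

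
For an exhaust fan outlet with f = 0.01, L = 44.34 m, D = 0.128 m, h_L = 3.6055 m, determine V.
Formula: h_L = f \frac{L}{D} \frac{V^2}{2g}
Substituting knowns: 3.6055 = 0.01·(44.34/0.128)·V²/(2·9.81)
Solving for V: V = √(3.6055·2·9.81/(0.01·(44.34/0.128))) = 4.519 m/s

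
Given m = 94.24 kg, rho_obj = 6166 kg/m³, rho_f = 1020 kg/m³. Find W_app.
Formula: W_{app} = mg\left(1 - \frac{\rho_f}{\rho_{obj}}\right)
W_app = 94.24·9.81·(1 − 1020/6166) = 771.6 N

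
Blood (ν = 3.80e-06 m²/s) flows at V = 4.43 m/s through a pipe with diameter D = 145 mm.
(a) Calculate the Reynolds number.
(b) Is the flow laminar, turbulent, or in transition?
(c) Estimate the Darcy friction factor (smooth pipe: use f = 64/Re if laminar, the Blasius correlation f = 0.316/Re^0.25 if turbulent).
(a) Re = V·D/ν = 4.43·0.145/3.80e-06 = 169040
(b) Flow regime: turbulent (Re > 4000)
(c) Friction factor: f = 0.316/Re^0.25 = 0.316/169040^0.25 = 0.01558 (Blasius is strictly valid for Re ≲ 1e5; used here as the smooth-pipe estimate the problem specifies)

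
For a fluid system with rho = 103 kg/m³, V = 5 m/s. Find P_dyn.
Formula: P_{dyn} = \frac{1}{2} \rho V^2
P_dyn = 0.5·103·5²/1000 = 1.288 kPa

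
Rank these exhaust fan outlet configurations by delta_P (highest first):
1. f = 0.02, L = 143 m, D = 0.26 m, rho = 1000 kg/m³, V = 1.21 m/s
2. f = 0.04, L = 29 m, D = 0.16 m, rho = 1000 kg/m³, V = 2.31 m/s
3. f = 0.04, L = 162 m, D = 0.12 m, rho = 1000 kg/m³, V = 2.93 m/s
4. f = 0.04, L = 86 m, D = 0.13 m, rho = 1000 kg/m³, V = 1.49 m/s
Case 1: delta_P = 8.053 kPa
Case 2: delta_P = 19.34 kPa
Case 3: delta_P = 231.8 kPa
Case 4: delta_P = 29.37 kPa
Ranking (highest first): 3, 4, 2, 1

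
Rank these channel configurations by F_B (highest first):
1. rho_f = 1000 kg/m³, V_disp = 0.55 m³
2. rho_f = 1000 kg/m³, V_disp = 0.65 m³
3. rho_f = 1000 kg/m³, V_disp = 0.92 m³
Case 1: F_B = 5396 N
Case 2: F_B = 6376 N
Case 3: F_B = 9025 N
Ranking (highest first): 3, 2, 1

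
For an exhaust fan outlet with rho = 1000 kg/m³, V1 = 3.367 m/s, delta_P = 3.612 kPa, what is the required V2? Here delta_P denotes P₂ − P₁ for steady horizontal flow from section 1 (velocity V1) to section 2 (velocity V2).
Formula: \Delta P = \frac{1}{2} \rho (V_1^2 - V_2^2)
Substituting knowns: 3.612 = 0.5·1000·(3.367² − V2²)/1000
Solving for V2: V2 = √(3.367² − 2·(3.612·1000)/1000) = 2.028 m/s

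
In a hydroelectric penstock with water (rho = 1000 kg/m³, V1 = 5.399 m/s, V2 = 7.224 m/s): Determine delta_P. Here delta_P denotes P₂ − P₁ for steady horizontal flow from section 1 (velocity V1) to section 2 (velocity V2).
Formula: \Delta P = \frac{1}{2} \rho (V_1^2 - V_2^2)
delta_P = 0.5·1000·(5.399² − 7.224²)/1000 = -11.52 kPa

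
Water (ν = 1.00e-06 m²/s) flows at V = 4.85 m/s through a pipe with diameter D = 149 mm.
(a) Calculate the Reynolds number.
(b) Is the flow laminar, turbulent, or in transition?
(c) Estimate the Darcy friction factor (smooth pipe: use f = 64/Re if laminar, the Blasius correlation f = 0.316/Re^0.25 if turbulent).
(a) Re = V·D/ν = 4.85·0.149/1.00e-06 = 722650
(b) Flow regime: turbulent (Re > 4000)
(c) Friction factor: f = 0.316/Re^0.25 = 0.316/722650^0.25 = 0.01084 (Blasius is strictly valid for Re ≲ 1e5; used here as the smooth-pipe estimate the problem specifies)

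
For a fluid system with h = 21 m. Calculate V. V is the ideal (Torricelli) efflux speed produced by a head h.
Formula: V = \sqrt{2 g h}
V = √(2·9.81·21) = 20.3 m/s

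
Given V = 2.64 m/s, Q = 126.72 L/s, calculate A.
Formula: Q = A V
Substituting knowns: 126.72 = A·2.64·1000
Solving for A: A = (126.72/1000)/2.64 = 0.048 m²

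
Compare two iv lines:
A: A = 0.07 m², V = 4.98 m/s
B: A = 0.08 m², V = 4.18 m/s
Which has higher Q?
Q(A) = 348.6 L/s, Q(B) = 334.4 L/s. Answer: A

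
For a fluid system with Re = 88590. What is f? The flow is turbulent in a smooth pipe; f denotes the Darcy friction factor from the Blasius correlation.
Formula: f = \frac{0.316}{Re^{0.25}}
f = 0.316/88590^0.25 = 0.01832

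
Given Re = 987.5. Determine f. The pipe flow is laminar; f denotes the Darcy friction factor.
Formula: f = \frac{64}{Re}
f = 64/987.5 = 0.06481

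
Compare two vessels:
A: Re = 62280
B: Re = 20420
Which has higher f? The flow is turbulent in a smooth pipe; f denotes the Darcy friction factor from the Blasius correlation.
f(A) = 0.02, f(B) = 0.02643. Answer: B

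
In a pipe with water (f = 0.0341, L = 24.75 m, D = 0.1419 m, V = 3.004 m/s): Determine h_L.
Formula: h_L = f \frac{L}{D} \frac{V^2}{2g}
h_L = 0.0341·(24.75/0.1419)·3.004²/(2·9.81) = 2.736 m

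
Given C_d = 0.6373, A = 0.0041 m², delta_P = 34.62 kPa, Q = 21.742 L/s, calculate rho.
Formula: Q = C_d A \sqrt{\frac{2 \Delta P}{\rho}}
Substituting knowns: 21.742 = 0.6373·0.0041·√(2·(34.62·1000)/rho)·1000
Solving for rho: rho = 2·(34.62·1000)/((21.742/1000)/(0.6373·0.0041))² = 1000 kg/m³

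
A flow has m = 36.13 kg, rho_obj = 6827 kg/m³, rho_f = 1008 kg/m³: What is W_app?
Formula: W_{app} = mg\left(1 - \frac{\rho_f}{\rho_{obj}}\right)
W_app = 36.13·9.81·(1 − 1008/6827) = 302.1 N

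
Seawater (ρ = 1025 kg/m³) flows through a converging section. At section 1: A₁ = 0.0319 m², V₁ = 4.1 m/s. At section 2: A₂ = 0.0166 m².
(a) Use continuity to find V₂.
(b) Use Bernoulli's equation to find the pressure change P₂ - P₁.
(a) Continuity: A₁V₁=A₂V₂ -> V₂=A₁V₁/A₂=0.0319*4.1/0.0166=7.88 m/s
(b) Bernoulli: P₂-P₁=0.5*rho*(V₁^2-V₂^2)/1000=0.5*1025*(4.1^2-7.88^2)/1000=-23.21 kPa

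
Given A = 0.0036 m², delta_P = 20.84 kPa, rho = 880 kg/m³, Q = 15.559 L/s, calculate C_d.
Formula: Q = C_d A \sqrt{\frac{2 \Delta P}{\rho}}
Substituting knowns: 15.559 = C_d·0.0036·√(2·(20.84·1000)/880)·1000
Solving for C_d: C_d = (15.559/1000)/(0.0036·√(2·(20.84·1000)/880)) = 0.628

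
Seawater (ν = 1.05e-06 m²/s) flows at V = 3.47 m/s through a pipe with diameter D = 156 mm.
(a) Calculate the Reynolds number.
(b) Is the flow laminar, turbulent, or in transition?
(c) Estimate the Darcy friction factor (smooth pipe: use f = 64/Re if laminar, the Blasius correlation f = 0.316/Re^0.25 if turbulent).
(a) Re = V·D/ν = 3.47·0.156/1.05e-06 = 515540
(b) Flow regime: turbulent (Re > 4000)
(c) Friction factor: f = 0.316/Re^0.25 = 0.316/515540^0.25 = 0.01179 (Blasius is strictly valid for Re ≲ 1e5; used here as the smooth-pipe estimate the problem specifies)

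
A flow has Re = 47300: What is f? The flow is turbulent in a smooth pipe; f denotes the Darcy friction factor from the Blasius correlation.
Formula: f = \frac{0.316}{Re^{0.25}}
f = 0.316/47300^0.25 = 0.02143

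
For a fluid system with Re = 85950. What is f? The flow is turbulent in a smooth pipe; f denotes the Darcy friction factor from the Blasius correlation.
Formula: f = \frac{0.316}{Re^{0.25}}
f = 0.316/85950^0.25 = 0.01846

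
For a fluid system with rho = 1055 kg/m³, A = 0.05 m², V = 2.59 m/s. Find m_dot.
Formula: \dot{m} = \rho A V
m_dot = 1055·0.05·2.59 = 136.6 kg/s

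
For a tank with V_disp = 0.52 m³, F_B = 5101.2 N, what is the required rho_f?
Formula: F_B = \rho_f g V_{disp}
Substituting knowns: 5101.2 = rho_f·9.81·0.52
Solving for rho_f: rho_f = 5101.2/(9.81·0.52) = 1000 kg/m³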